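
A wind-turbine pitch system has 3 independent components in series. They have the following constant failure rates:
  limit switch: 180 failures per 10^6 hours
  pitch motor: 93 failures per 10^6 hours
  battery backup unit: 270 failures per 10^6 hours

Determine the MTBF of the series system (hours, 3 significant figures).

Series of exponential components: λ_sys = Σ λ_i
λ_sys = 0.00018 + 0.000093 + 0.00027 = 5.4300e-04 /h
MTBF = 1 / λ_sys = 1840 h

1840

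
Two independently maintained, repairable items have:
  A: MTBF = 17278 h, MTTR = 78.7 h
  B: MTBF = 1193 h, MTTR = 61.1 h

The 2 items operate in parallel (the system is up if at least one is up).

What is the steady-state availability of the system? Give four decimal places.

A(A) = MTBF/(MTBF+MTTR) = 17278/(17278+78.7) = 0.995466
A(B) = MTBF/(MTBF+MTTR) = 1193/(1193+61.1) = 0.951280
Parallel availability: 1 − (1 − 0.995466)(1 − 0.951280) = 0.9998

0.9998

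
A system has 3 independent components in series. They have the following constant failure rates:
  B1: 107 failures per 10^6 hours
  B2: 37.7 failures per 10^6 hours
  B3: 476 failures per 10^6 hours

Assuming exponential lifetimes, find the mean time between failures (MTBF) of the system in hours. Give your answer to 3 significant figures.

Series of exponential components: λ_sys = Σ λ_i
λ_sys = 0.000107 + 0.0000377 + 0.000476 = 6.2070e-04 /h
MTBF = 1 / λ_sys = 1610 h

1610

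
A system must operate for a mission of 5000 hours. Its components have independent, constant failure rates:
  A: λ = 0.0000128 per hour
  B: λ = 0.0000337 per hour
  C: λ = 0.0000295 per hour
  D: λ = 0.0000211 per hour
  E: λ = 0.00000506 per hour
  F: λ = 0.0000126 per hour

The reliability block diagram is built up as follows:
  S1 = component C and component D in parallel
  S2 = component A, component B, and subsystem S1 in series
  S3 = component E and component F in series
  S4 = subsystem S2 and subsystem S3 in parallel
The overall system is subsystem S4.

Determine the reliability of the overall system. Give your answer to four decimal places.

R(A) = exp(−0.0000128 × 5000) = 0.938005
R(B) = exp(−0.0000337 × 5000) = 0.844931
R(C) = exp(−0.0000295 × 5000) = 0.862862
R(D) = exp(−0.0000211 × 5000) = 0.899874
R(E) = exp(−0.00000506 × 5000) = 0.975017
R(F) = exp(−0.0000126 × 5000) = 0.938943
Parallel (C and D): 1 − (1 − 0.862862)(1 − 0.899874) = 0.986269
Series (A, B, and [0.986269]): 0.938005 × 0.844931 × 0.986269 = 0.781667
Series (E and F): 0.975017 × 0.938943 = 0.915485
Parallel ([0.781667] and [0.915485]): 1 − (1 − 0.781667)(1 − 0.915485) = 0.9815

0.9815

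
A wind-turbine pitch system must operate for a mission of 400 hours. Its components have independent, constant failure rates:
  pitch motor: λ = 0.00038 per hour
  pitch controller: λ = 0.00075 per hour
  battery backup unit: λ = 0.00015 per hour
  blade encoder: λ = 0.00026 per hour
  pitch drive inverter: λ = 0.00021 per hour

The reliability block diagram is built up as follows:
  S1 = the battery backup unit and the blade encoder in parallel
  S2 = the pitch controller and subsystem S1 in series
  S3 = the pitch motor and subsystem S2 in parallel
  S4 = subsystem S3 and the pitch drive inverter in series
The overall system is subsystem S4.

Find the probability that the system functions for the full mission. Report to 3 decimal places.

0.885

R(pitch motor) = exp(−0.00038 × 400) = 0.85899
R(pitch controller) = exp(−0.00075 × 400) = 0.74082
R(battery backup unit) = exp(−0.00015 × 400) = 0.94176
R(blade encoder) = exp(−0.00026 × 400) = 0.90123
R(pitch drive inverter) = exp(−0.00021 × 400) = 0.91943
Parallel (battery backup unit and blade encoder): 1 − (1 − 0.94176)(1 − 0.90123) = 0.99425
Series (pitch controller and [0.99425]): 0.74082 × 0.99425 = 0.73656
Parallel (pitch motor and [0.73656]): 1 − (1 − 0.85899)(1 − 0.73656) = 0.96285
Series ([0.96285] and pitch drive inverter): 0.96285 × 0.91943 = 0.885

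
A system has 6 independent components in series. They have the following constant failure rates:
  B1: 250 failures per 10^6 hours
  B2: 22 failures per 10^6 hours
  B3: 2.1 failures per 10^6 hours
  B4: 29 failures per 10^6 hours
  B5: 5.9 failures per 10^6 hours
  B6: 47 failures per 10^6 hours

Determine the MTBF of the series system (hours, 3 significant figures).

2810

Series of exponential components: λ_sys = Σ λ_i
λ_sys = 0.00025 + 0.000022 + 0.0000021 + 0.000029 + 0.0000059 + 0.000047 = 3.5600e-04 /h
MTBF = 1 / λ_sys = 2810 h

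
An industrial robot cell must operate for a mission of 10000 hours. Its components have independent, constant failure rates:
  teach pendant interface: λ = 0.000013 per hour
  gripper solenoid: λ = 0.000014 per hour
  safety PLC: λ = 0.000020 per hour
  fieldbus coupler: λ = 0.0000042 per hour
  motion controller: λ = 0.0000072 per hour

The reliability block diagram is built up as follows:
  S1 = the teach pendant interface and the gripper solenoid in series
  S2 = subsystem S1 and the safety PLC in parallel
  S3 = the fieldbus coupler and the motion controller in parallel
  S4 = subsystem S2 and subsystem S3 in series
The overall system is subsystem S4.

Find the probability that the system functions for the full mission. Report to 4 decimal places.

R(teach pendant interface) = exp(−0.000013 × 10000) = 0.878095
R(gripper solenoid) = exp(−0.000014 × 10000) = 0.869358
R(safety PLC) = exp(−0.000020 × 10000) = 0.818731
R(fieldbus coupler) = exp(−0.0000042 × 10000) = 0.958870
R(motion controller) = exp(−0.0000072 × 10000) = 0.930531
Series (teach pendant interface and gripper solenoid): 0.878095 × 0.869358 = 0.763379
Parallel ([0.763379] and safety PLC): 1 − (1 − 0.763379)(1 − 0.818731) = 0.957108
Parallel (fieldbus coupler and motion controller): 1 − (1 − 0.958870)(1 − 0.930531) = 0.997143
Series ([0.957108] and [0.997143]): 0.957108 × 0.997143 = 0.9544

0.9544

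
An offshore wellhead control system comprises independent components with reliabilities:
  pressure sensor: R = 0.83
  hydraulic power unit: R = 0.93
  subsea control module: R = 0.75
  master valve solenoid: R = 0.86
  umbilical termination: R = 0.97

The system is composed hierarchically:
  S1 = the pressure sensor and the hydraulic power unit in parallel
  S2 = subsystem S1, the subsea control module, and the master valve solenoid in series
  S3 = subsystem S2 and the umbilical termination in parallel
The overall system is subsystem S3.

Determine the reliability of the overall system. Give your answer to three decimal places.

Parallel (pressure sensor and hydraulic power unit): 1 − (1 − 0.83000)(1 − 0.93000) = 0.98810
Series ([0.98810], subsea control module, and master valve solenoid): 0.98810 × 0.75000 × 0.86000 = 0.63732
Parallel ([0.63732] and umbilical termination): 1 − (1 − 0.63732)(1 − 0.97000) = 0.989

0.989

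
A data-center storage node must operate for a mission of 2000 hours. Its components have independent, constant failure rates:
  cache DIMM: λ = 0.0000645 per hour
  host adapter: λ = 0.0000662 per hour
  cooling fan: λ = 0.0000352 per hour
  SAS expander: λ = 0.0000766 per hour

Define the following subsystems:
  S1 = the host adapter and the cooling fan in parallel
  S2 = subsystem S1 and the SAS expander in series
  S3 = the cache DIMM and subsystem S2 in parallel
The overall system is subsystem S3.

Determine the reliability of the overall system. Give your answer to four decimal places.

0.9819

R(cache DIMM) = exp(−0.0000645 × 2000) = 0.878974
R(host adapter) = exp(−0.0000662 × 2000) = 0.875991
R(cooling fan) = exp(−0.0000352 × 2000) = 0.932021
R(SAS expander) = exp(−0.0000766 × 2000) = 0.857958
Parallel (host adapter and cooling fan): 1 − (1 − 0.875991)(1 − 0.932021) = 0.991570
Series ([0.991570] and SAS expander): 0.991570 × 0.857958 = 0.850725
Parallel (cache DIMM and [0.850725]): 1 − (1 − 0.878974)(1 − 0.850725) = 0.9819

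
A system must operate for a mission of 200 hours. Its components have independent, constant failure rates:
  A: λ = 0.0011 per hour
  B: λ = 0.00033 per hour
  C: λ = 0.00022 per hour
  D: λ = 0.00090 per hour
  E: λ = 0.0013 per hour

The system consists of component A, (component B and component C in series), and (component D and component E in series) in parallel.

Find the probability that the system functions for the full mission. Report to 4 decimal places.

0.9927

R(A) = exp(−0.0011 × 200) = 0.802519
R(B) = exp(−0.00033 × 200) = 0.936131
R(C) = exp(−0.00022 × 200) = 0.956954
R(D) = exp(−0.00090 × 200) = 0.835270
R(E) = exp(−0.0013 × 200) = 0.771052
Series (B and C): 0.936131 × 0.956954 = 0.895834
Series (D and E): 0.835270 × 0.771052 = 0.644037
Parallel (A, [0.895834], and [0.644037]): 1 − (1 − 0.802519)(1 − 0.895834)(1 − 0.644037) = 0.9927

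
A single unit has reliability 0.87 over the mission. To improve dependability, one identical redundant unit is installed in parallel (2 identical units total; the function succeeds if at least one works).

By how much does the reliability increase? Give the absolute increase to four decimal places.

R_before = 0.87
R_after = 1 − (1 − 0.87)^2 = 0.9831
ΔR = 0.9831 − 0.87 = 0.1131

0.1131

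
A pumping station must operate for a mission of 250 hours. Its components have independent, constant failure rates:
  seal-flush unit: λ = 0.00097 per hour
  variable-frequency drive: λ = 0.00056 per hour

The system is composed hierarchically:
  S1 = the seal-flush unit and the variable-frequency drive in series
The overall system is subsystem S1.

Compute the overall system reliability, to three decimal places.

0.682

R(seal-flush unit) = exp(−0.00097 × 250) = 0.78466
R(variable-frequency drive) = exp(−0.00056 × 250) = 0.86936
Series (seal-flush unit and variable-frequency drive): 0.78466 × 0.86936 = 0.682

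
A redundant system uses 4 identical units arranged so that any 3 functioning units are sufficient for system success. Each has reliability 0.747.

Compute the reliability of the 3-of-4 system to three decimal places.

R = Σ_{i=3}^{4} C(4,i) p^i (1−p)^{4−i} with p = 0.747
C(4,3)·0.747^3·0.253^1 = 0.42183
C(4,4)·0.747^4·0.253^0 = 0.31137
Sum = 0.733

0.733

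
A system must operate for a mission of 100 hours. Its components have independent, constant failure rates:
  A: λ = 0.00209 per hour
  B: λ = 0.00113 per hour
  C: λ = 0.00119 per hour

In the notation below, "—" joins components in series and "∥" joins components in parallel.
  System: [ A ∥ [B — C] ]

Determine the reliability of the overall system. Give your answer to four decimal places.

R(A) = exp(−0.00209 × 100) = 0.811395
R(B) = exp(−0.00113 × 100) = 0.893151
R(C) = exp(−0.00119 × 100) = 0.887808
Series (B and C): 0.893151 × 0.887808 = 0.792947
Parallel (A and [0.792947]): 1 − (1 − 0.811395)(1 − 0.792947) = 0.9609

0.9609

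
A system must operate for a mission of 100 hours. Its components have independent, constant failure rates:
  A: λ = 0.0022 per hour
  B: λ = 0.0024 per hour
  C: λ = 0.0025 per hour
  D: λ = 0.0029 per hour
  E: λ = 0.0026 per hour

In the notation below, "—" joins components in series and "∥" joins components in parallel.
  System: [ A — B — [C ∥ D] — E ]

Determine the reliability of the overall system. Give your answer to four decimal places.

0.4596

R(A) = exp(−0.0022 × 100) = 0.802519
R(B) = exp(−0.0024 × 100) = 0.786628
R(C) = exp(−0.0025 × 100) = 0.778801
R(D) = exp(−0.0029 × 100) = 0.748264
R(E) = exp(−0.0026 × 100) = 0.771052
Parallel (C and D): 1 − (1 − 0.778801)(1 − 0.748264) = 0.944316
Series (A, B, [0.944316], and E): 0.802519 × 0.786628 × 0.944316 × 0.771052 = 0.4596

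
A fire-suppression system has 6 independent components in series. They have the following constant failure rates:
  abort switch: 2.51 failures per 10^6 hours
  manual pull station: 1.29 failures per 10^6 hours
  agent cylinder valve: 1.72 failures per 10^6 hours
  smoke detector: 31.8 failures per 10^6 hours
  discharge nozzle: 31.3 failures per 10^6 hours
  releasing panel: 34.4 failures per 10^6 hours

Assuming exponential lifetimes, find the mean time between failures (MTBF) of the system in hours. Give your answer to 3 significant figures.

9710

Series of exponential components: λ_sys = Σ λ_i
λ_sys = 0.00000251 + 0.00000129 + 0.00000172 + 0.0000318 + 0.0000313 + 0.0000344 = 1.0302e-04 /h
MTBF = 1 / λ_sys = 9710 h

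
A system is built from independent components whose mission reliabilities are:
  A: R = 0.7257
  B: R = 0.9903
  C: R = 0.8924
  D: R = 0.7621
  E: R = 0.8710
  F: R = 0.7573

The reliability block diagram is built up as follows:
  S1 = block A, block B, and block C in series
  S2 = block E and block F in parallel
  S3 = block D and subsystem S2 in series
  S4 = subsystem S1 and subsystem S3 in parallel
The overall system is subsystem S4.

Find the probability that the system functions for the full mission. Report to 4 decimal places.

Series (A, B, and C): 0.725700 × 0.990300 × 0.892400 = 0.641333
Parallel (E and F): 1 − (1 − 0.871000)(1 − 0.757300) = 0.968692
Series (D and [0.968692]): 0.762100 × 0.968692 = 0.738240
Parallel ([0.641333] and [0.738240]): 1 − (1 − 0.641333)(1 − 0.738240) = 0.9061

0.9061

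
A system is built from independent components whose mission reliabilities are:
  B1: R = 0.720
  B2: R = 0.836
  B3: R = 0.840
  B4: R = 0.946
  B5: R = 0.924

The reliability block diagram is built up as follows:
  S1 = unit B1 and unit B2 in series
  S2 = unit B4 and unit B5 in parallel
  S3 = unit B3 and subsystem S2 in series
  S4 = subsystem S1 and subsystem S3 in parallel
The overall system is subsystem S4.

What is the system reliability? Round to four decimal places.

0.9349

Series (B1 and B2): 0.720000 × 0.836000 = 0.601920
Parallel (B4 and B5): 1 − (1 − 0.946000)(1 − 0.924000) = 0.995896
Series (B3 and [0.995896]): 0.840000 × 0.995896 = 0.836553
Parallel ([0.601920] and [0.836553]): 1 − (1 − 0.601920)(1 − 0.836553) = 0.9349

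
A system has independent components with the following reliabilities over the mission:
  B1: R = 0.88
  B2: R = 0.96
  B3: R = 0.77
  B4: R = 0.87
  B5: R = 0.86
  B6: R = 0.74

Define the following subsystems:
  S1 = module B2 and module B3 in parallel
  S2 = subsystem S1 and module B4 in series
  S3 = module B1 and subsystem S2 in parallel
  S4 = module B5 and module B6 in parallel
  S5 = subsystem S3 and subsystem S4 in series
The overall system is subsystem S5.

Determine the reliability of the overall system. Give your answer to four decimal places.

0.9476

Parallel (B2 and B3): 1 − (1 − 0.960000)(1 − 0.770000) = 0.990800
Series ([0.990800] and B4): 0.990800 × 0.870000 = 0.861996
Parallel (B1 and [0.861996]): 1 − (1 − 0.880000)(1 − 0.861996) = 0.983440
Parallel (B5 and B6): 1 − (1 − 0.860000)(1 − 0.740000) = 0.963600
Series ([0.983440] and [0.963600]): 0.983440 × 0.963600 = 0.9476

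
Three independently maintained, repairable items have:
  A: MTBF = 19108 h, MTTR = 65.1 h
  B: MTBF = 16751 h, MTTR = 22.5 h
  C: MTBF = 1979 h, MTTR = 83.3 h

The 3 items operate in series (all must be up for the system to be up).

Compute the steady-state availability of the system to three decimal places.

A(A) = MTBF/(MTBF+MTTR) = 19108/(19108+65.1) = 0.996605
A(B) = MTBF/(MTBF+MTTR) = 16751/(16751+22.5) = 0.998659
A(C) = MTBF/(MTBF+MTTR) = 1979/(1979+83.3) = 0.959608
Series availability: 0.996605 × 0.998659 × 0.959608 = 0.955

0.955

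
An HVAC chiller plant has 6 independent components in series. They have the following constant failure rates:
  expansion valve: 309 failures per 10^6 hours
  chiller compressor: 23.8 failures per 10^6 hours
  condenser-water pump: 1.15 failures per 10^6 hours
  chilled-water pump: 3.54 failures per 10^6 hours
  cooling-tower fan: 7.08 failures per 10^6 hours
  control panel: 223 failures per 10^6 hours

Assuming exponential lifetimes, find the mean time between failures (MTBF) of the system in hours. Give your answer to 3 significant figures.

Series of exponential components: λ_sys = Σ λ_i
λ_sys = 0.000309 + 0.0000238 + 0.00000115 + 0.00000354 + 0.00000708 + 0.000223 = 5.6757e-04 /h
MTBF = 1 / λ_sys = 1760 h

1760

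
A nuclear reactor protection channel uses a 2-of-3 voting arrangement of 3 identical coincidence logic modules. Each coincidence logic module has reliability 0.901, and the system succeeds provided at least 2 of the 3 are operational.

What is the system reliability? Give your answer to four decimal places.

0.9725

R = Σ_{i=2}^{3} C(3,i) p^i (1−p)^{3−i} with p = 0.901
C(3,2)·0.901^2·0.099^1 = 0.241105
C(3,3)·0.901^3·0.099^0 = 0.731433
Sum = 0.9725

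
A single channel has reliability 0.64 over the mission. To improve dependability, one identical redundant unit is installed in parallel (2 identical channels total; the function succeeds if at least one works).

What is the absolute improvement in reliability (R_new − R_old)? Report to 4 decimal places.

0.2304

R_before = 0.64
R_after = 1 − (1 − 0.64)^2 = 0.8704
ΔR = 0.8704 − 0.64 = 0.2304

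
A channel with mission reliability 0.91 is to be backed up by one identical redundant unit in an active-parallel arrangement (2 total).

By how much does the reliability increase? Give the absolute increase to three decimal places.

0.082

R_before = 0.91
R_after = 1 − (1 − 0.91)^2 = 0.992
ΔR = 0.992 − 0.91 = 0.082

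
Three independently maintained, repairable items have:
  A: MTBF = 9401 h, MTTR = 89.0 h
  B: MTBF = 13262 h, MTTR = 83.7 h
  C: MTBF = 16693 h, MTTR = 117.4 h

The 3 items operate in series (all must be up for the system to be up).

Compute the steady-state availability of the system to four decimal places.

A(A) = MTBF/(MTBF+MTTR) = 9401/(9401+89.0) = 0.990622
A(B) = MTBF/(MTBF+MTTR) = 13262/(13262+83.7) = 0.993728
A(C) = MTBF/(MTBF+MTTR) = 16693/(16693+117.4) = 0.993016
Series availability: 0.990622 × 0.993728 × 0.993016 = 0.9775

0.9775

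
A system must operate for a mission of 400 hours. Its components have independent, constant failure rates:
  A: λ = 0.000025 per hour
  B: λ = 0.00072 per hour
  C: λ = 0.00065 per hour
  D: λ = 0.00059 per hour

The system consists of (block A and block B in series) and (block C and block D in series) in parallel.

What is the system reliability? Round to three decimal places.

R(A) = exp(−0.000025 × 400) = 0.99005
R(B) = exp(−0.00072 × 400) = 0.74976
R(C) = exp(−0.00065 × 400) = 0.77105
R(D) = exp(−0.00059 × 400) = 0.78978
Series (A and B): 0.99005 × 0.74976 = 0.74230
Series (C and D): 0.77105 × 0.78978 = 0.60896
Parallel ([0.74230] and [0.60896]): 1 − (1 − 0.74230)(1 − 0.60896) = 0.899

0.899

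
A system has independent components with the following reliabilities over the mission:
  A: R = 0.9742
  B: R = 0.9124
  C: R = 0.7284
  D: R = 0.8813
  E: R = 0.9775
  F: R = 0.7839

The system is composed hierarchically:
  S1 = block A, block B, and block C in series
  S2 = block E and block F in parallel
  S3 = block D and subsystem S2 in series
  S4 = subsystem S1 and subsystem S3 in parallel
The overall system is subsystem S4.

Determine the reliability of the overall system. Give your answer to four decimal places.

0.9566

Series (A, B, and C): 0.974200 × 0.912400 × 0.728400 = 0.647446
Parallel (E and F): 1 − (1 − 0.977500)(1 − 0.783900) = 0.995138
Series (D and [0.995138]): 0.881300 × 0.995138 = 0.877015
Parallel ([0.647446] and [0.877015]): 1 − (1 − 0.647446)(1 − 0.877015) = 0.9566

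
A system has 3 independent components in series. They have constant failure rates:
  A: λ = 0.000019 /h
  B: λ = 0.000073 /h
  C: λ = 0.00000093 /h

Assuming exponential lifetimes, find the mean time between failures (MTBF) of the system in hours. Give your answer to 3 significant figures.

10800

Series of exponential components: λ_sys = Σ λ_i
λ_sys = 0.000019 + 0.000073 + 0.00000093 = 9.2930e-05 /h
MTBF = 1 / λ_sys = 10800 h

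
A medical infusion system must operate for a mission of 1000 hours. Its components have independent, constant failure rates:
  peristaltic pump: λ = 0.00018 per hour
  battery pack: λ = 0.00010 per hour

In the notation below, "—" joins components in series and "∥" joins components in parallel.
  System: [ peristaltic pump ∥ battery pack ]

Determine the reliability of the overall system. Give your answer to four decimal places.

R(peristaltic pump) = exp(−0.00018 × 1000) = 0.835270
R(battery pack) = exp(−0.00010 × 1000) = 0.904837
Parallel (peristaltic pump and battery pack): 1 − (1 − 0.835270)(1 − 0.904837) = 0.9843

0.9843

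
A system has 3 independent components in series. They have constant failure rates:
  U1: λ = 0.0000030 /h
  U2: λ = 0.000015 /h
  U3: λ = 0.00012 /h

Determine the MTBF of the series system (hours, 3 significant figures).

7250

Series of exponential components: λ_sys = Σ λ_i
λ_sys = 0.0000030 + 0.000015 + 0.00012 = 1.3800e-04 /h
MTBF = 1 / λ_sys = 7250 h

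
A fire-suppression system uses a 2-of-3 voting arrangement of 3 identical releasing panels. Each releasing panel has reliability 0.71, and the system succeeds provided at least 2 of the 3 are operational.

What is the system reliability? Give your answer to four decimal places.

0.7965

R = Σ_{i=2}^{3} C(3,i) p^i (1−p)^{3−i} with p = 0.71
C(3,2)·0.71^2·0.29^1 = 0.438567
C(3,3)·0.71^3·0.29^0 = 0.357911
Sum = 0.7965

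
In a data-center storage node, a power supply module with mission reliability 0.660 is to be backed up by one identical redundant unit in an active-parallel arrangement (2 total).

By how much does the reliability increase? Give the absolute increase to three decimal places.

0.224

R_before = 0.660
R_after = 1 − (1 − 0.660)^2 = 0.884
ΔR = 0.884 − 0.660 = 0.224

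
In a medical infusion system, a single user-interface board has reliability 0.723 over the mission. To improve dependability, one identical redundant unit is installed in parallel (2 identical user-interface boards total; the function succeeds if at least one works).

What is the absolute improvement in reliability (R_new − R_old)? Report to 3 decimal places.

0.200

R_before = 0.723
R_after = 1 − (1 − 0.723)^2 = 0.923
ΔR = 0.923 − 0.723 = 0.200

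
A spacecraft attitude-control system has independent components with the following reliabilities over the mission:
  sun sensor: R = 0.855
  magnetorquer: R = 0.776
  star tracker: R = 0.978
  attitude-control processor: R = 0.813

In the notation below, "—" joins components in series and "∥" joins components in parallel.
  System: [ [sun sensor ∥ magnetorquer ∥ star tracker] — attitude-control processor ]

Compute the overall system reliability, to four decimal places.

Parallel (sun sensor, magnetorquer, and star tracker): 1 − (1 − 0.855000)(1 − 0.776000)(1 − 0.978000) = 0.999285
Series ([0.999285] and attitude-control processor): 0.999285 × 0.813000 = 0.8124

0.8124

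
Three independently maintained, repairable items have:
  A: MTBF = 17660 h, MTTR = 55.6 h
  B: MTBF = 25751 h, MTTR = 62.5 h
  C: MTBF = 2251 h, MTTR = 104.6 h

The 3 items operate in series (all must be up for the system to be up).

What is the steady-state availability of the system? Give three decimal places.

0.950

A(A) = MTBF/(MTBF+MTTR) = 17660/(17660+55.6) = 0.996862
A(B) = MTBF/(MTBF+MTTR) = 25751/(25751+62.5) = 0.997579
A(C) = MTBF/(MTBF+MTTR) = 2251/(2251+104.6) = 0.955595
Series availability: 0.996862 × 0.997579 × 0.955595 = 0.950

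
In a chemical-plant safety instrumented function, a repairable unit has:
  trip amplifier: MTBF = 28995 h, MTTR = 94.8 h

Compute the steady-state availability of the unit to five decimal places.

0.99674

A(trip amplifier) = MTBF/(MTBF+MTTR) = 28995/(28995+94.8) = 0.99674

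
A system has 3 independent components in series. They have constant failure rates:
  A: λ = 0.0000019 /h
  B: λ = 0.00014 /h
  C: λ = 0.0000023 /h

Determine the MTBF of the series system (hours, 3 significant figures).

6930

Series of exponential components: λ_sys = Σ λ_i
λ_sys = 0.0000019 + 0.00014 + 0.0000023 = 1.4420e-04 /h
MTBF = 1 / λ_sys = 6930 h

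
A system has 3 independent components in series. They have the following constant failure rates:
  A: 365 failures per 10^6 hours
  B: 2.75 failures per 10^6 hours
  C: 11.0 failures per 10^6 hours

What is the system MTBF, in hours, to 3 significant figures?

Series of exponential components: λ_sys = Σ λ_i
λ_sys = 0.000365 + 0.00000275 + 0.0000110 = 3.7875e-04 /h
MTBF = 1 / λ_sys = 2640 h

2640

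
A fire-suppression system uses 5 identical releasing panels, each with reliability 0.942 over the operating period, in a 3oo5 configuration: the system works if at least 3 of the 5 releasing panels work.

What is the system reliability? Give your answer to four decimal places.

0.9982

R = Σ_{i=3}^{5} C(5,i) p^i (1−p)^{5−i} with p = 0.942
C(5,3)·0.942^3·0.058^2 = 0.028120
C(5,4)·0.942^4·0.058^1 = 0.228350
C(5,5)·0.942^5·0.058^0 = 0.741745
Sum = 0.9982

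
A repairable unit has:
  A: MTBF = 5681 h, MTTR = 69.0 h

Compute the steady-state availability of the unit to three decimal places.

0.988

A(A) = MTBF/(MTBF+MTTR) = 5681/(5681+69.0) = 0.988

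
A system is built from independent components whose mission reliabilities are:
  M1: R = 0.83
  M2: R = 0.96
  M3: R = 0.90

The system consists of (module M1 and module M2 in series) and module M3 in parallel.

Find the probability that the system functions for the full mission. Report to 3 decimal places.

0.980

Series (M1 and M2): 0.83000 × 0.96000 = 0.79680
Parallel ([0.79680] and M3): 1 − (1 − 0.79680)(1 − 0.90000) = 0.980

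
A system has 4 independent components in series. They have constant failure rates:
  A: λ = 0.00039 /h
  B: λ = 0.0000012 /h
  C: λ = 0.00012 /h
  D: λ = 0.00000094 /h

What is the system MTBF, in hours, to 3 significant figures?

1950

Series of exponential components: λ_sys = Σ λ_i
λ_sys = 0.00039 + 0.0000012 + 0.00012 + 0.00000094 = 5.1214e-04 /h
MTBF = 1 / λ_sys = 1950 h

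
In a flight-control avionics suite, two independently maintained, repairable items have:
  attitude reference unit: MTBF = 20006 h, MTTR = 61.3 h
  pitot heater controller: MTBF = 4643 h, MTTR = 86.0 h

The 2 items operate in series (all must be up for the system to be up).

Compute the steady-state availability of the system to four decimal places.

A(attitude reference unit) = MTBF/(MTBF+MTTR) = 20006/(20006+61.3) = 0.996945
A(pitot heater controller) = MTBF/(MTBF+MTTR) = 4643/(4643+86.0) = 0.981814
Series availability: 0.996945 × 0.981814 = 0.9788

0.9788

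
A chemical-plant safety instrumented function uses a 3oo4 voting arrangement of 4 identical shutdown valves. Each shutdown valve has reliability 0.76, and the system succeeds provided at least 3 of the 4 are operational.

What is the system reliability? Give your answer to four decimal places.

R = Σ_{i=3}^{4} C(4,i) p^i (1−p)^{4−i} with p = 0.76
C(4,3)·0.76^3·0.24^1 = 0.421417
C(4,4)·0.76^4·0.24^0 = 0.333622
Sum = 0.7550

0.7550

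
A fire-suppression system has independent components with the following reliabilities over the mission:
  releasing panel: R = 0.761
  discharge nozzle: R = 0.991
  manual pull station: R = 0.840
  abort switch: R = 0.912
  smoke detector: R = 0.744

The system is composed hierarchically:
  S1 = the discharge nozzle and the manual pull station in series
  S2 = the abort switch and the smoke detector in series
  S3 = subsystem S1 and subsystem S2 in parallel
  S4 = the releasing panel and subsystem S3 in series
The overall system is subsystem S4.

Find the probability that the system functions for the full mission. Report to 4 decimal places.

Series (discharge nozzle and manual pull station): 0.991000 × 0.840000 = 0.832440
Series (abort switch and smoke detector): 0.912000 × 0.744000 = 0.678528
Parallel ([0.832440] and [0.678528]): 1 − (1 − 0.832440)(1 − 0.678528) = 0.946134
Series (releasing panel and [0.946134]): 0.761000 × 0.946134 = 0.7200

0.7200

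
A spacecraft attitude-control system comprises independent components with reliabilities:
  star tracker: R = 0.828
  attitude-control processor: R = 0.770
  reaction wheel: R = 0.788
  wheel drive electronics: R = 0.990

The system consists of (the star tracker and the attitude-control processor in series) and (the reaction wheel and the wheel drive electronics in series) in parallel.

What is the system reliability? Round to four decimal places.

0.9203

Series (star tracker and attitude-control processor): 0.828000 × 0.770000 = 0.637560
Series (reaction wheel and wheel drive electronics): 0.788000 × 0.990000 = 0.780120
Parallel ([0.637560] and [0.780120]): 1 − (1 − 0.637560)(1 − 0.780120) = 0.9203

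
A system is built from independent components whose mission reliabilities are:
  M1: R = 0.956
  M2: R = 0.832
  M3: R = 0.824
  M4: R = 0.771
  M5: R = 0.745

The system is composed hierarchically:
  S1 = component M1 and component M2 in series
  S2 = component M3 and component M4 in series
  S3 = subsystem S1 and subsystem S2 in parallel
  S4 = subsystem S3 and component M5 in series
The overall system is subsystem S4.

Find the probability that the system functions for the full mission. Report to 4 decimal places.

0.6894

Series (M1 and M2): 0.956000 × 0.832000 = 0.795392
Series (M3 and M4): 0.824000 × 0.771000 = 0.635304
Parallel ([0.795392] and [0.635304]): 1 − (1 − 0.795392)(1 − 0.635304) = 0.925380
Series ([0.925380] and M5): 0.925380 × 0.745000 = 0.6894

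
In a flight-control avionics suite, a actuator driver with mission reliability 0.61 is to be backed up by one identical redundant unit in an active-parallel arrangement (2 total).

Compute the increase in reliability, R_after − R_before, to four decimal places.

0.2379

R_before = 0.61
R_after = 1 − (1 − 0.61)^2 = 0.8479
ΔR = 0.8479 − 0.61 = 0.2379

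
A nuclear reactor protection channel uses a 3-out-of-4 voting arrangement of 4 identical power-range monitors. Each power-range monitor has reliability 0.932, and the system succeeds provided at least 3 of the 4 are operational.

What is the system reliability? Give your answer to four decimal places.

R = Σ_{i=3}^{4} C(4,i) p^i (1−p)^{4−i} with p = 0.932
C(4,3)·0.932^3·0.068^1 = 0.220200
C(4,4)·0.932^4·0.068^0 = 0.754508
Sum = 0.9747

0.9747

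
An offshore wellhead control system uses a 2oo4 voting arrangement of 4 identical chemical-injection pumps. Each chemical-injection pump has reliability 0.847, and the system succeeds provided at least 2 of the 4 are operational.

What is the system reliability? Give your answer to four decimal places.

R = Σ_{i=2}^{4} C(4,i) p^i (1−p)^{4−i} with p = 0.847
C(4,2)·0.847^2·0.153^2 = 0.100763
C(4,3)·0.847^3·0.153^1 = 0.371879
C(4,4)·0.847^4·0.153^0 = 0.514676
Sum = 0.9873

0.9873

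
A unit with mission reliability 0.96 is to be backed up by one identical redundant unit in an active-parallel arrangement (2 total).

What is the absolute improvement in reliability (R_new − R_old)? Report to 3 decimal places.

0.038

R_before = 0.96
R_after = 1 − (1 − 0.96)^2 = 0.998
ΔR = 0.998 − 0.96 = 0.038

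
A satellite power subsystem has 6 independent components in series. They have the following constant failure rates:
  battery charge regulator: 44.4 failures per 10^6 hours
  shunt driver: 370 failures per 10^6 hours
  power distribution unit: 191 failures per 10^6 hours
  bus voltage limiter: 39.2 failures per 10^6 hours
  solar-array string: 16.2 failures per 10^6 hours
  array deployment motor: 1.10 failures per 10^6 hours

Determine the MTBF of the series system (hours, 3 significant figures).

1510

Series of exponential components: λ_sys = Σ λ_i
λ_sys = 0.0000444 + 0.000370 + 0.000191 + 0.0000392 + 0.0000162 + 0.00000110 = 6.6190e-04 /h
MTBF = 1 / λ_sys = 1510 h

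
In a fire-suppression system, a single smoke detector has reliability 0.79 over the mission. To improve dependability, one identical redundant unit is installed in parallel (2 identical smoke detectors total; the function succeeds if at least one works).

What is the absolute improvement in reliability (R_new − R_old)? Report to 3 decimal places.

R_before = 0.79
R_after = 1 − (1 − 0.79)^2 = 0.956
ΔR = 0.956 − 0.79 = 0.166

0.166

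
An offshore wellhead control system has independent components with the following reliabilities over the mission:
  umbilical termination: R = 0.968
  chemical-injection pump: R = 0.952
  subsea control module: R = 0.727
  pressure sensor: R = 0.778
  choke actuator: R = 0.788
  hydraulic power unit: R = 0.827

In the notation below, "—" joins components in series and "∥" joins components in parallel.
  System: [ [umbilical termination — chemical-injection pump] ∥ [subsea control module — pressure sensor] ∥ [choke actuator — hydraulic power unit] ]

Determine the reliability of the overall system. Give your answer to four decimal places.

Series (umbilical termination and chemical-injection pump): 0.968000 × 0.952000 = 0.921536
Series (subsea control module and pressure sensor): 0.727000 × 0.778000 = 0.565606
Series (choke actuator and hydraulic power unit): 0.788000 × 0.827000 = 0.651676
Parallel ([0.921536], [0.565606], and [0.651676]): 1 − (1 − 0.921536)(1 − 0.565606)(1 − 0.651676) = 0.9881

0.9881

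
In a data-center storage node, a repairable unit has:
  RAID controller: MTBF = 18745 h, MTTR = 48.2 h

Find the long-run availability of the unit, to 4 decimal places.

A(RAID controller) = MTBF/(MTBF+MTTR) = 18745/(18745+48.2) = 0.9974

0.9974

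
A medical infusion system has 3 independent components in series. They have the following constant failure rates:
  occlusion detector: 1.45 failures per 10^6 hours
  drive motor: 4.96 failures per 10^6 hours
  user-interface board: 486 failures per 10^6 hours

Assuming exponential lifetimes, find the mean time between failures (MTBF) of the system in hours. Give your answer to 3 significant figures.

2030

Series of exponential components: λ_sys = Σ λ_i
λ_sys = 0.00000145 + 0.00000496 + 0.000486 = 4.9241e-04 /h
MTBF = 1 / λ_sys = 2030 h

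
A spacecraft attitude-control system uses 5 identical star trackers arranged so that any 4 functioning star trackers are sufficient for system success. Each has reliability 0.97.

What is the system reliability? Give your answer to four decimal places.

0.9915

R = Σ_{i=4}^{5} C(5,i) p^i (1−p)^{5−i} with p = 0.97
C(5,4)·0.97^4·0.03^1 = 0.132794
C(5,5)·0.97^5·0.03^0 = 0.858734
Sum = 0.9915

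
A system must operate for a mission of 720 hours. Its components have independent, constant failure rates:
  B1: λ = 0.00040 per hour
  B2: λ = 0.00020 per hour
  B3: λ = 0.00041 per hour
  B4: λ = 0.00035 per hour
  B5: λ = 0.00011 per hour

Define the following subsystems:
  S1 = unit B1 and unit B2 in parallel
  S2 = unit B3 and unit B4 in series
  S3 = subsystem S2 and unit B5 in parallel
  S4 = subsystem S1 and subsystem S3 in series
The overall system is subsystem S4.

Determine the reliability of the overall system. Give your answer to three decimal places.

0.935

R(B1) = exp(−0.00040 × 720) = 0.74976
R(B2) = exp(−0.00020 × 720) = 0.86589
R(B3) = exp(−0.00041 × 720) = 0.74438
R(B4) = exp(−0.00035 × 720) = 0.77724
R(B5) = exp(−0.00011 × 720) = 0.92386
Parallel (B1 and B2): 1 − (1 − 0.74976)(1 − 0.86589) = 0.96644
Series (B3 and B4): 0.74438 × 0.77724 = 0.57856
Parallel ([0.57856] and B5): 1 − (1 − 0.57856)(1 − 0.92386) = 0.96791
Series ([0.96644] and [0.96791]): 0.96644 × 0.96791 = 0.935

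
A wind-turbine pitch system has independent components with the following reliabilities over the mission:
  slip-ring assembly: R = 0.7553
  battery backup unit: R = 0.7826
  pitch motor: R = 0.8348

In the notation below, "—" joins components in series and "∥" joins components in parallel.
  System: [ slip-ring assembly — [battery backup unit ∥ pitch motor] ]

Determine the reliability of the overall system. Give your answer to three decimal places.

0.728

Parallel (battery backup unit and pitch motor): 1 − (1 − 0.78260)(1 − 0.83480) = 0.96409
Series (slip-ring assembly and [0.96409]): 0.75530 × 0.96409 = 0.728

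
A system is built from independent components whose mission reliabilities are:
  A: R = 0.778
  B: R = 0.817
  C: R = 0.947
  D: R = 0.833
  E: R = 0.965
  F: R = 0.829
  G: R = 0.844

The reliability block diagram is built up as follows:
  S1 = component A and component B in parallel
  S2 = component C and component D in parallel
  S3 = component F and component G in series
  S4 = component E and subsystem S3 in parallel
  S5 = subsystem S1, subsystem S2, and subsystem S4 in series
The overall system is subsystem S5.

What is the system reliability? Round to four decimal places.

Parallel (A and B): 1 − (1 − 0.778000)(1 − 0.817000) = 0.959374
Parallel (C and D): 1 − (1 − 0.947000)(1 − 0.833000) = 0.991149
Series (F and G): 0.829000 × 0.844000 = 0.699676
Parallel (E and [0.699676]): 1 − (1 − 0.965000)(1 − 0.699676) = 0.989489
Series ([0.959374], [0.991149], and [0.989489]): 0.959374 × 0.991149 × 0.989489 = 0.9409

0.9409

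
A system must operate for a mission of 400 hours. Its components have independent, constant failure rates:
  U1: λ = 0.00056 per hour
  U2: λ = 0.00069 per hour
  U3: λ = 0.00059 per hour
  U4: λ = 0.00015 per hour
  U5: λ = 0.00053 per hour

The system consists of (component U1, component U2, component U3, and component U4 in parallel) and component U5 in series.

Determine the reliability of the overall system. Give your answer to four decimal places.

R(U1) = exp(−0.00056 × 400) = 0.799315
R(U2) = exp(−0.00069 × 400) = 0.758813
R(U3) = exp(−0.00059 × 400) = 0.789781
R(U4) = exp(−0.00015 × 400) = 0.941765
R(U5) = exp(−0.00053 × 400) = 0.808965
Parallel (U1, U2, U3, and U4): 1 − (1 − 0.799315)(1 − 0.758813)(1 − 0.789781)(1 − 0.941765) = 0.999407
Series ([0.999407] and U5): 0.999407 × 0.808965 = 0.8085

0.8085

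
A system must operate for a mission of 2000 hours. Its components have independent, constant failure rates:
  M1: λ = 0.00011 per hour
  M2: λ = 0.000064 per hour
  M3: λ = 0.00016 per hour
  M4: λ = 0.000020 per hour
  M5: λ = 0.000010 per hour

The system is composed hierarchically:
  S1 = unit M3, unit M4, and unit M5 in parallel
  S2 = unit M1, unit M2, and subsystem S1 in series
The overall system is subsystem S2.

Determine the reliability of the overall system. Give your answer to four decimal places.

0.7059

R(M1) = exp(−0.00011 × 2000) = 0.802519
R(M2) = exp(−0.000064 × 2000) = 0.879853
R(M3) = exp(−0.00016 × 2000) = 0.726149
R(M4) = exp(−0.000020 × 2000) = 0.960789
R(M5) = exp(−0.000010 × 2000) = 0.980199
Parallel (M3, M4, and M5): 1 − (1 − 0.726149)(1 − 0.960789)(1 − 0.980199) = 0.999787
Series (M1, M2, and [0.999787]): 0.802519 × 0.879853 × 0.999787 = 0.7059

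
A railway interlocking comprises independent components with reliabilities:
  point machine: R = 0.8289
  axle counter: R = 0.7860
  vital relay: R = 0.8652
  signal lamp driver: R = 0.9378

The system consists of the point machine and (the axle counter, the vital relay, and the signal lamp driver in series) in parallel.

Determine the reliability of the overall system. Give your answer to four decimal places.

0.9380

Series (axle counter, vital relay, and signal lamp driver): 0.786000 × 0.865200 × 0.937800 = 0.637748
Parallel (point machine and [0.637748]): 1 − (1 − 0.828900)(1 − 0.637748) = 0.9380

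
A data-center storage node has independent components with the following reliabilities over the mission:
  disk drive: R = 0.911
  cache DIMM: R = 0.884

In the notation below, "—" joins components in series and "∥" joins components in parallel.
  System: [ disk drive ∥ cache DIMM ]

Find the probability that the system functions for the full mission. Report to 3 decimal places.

0.990

Parallel (disk drive and cache DIMM): 1 − (1 − 0.91100)(1 − 0.88400) = 0.990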